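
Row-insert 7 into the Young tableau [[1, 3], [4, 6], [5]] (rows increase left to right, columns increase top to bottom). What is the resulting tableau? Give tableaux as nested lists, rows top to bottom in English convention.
[[1, 3, 7], [4, 6], [5]]

7 is larger than every entry of row 1, so it is appended to row 1. The new tableau is [[1, 3, 7], [4, 6], [5]].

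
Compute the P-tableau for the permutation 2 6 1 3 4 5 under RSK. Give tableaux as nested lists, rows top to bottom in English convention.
Insert 2: appended to row 1. P = [[2]].
Insert 6: appended to row 1. P = [[2, 6]].
Insert 1: 1 bumps 2 from row 1; 2 starts row 2. P = [[1, 6], [2]].
Insert 3: 3 bumps 6 from row 1; 6 appends to row 2. P = [[1, 3], [2, 6]].
Insert 4: appended to row 1. P = [[1, 3, 4], [2, 6]].
Insert 5: appended to row 1. P = [[1, 3, 4, 5], [2, 6]].

So P = [[1, 3, 4, 5], [2, 6]].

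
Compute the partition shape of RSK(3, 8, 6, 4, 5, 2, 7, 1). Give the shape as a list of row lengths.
Row-insert each entry into an empty tableau.

After inserting 3: P = [[3]].
After inserting 8: P = [[3, 8]].
After inserting 6: P = [[3, 6], [8]].
After inserting 4: P = [[3, 4], [6], [8]].
After inserting 5: P = [[3, 4, 5], [6], [8]].
After inserting 2: P = [[2, 4, 5], [3], [6], [8]].
After inserting 7: P = [[2, 4, 5, 7], [3], [6], [8]].
After inserting 1: P = [[1, 4, 5, 7], [2], [3], [6], [8]].

The final insertion tableau P = [[1, 4, 5, 7], [2], [3], [6], [8]] has shape [4, 1, 1, 1, 1].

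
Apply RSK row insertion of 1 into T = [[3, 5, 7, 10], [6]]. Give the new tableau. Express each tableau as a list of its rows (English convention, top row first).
In row 1, 1 replaces 3 (the leftmost entry greater than 1); 3 is bumped to row 2. In row 2, 3 replaces 6 (the leftmost entry greater than 3); 6 is bumped to row 3. 6 starts a new row 3. The new tableau is [[1, 5, 7, 10], [3], [6]].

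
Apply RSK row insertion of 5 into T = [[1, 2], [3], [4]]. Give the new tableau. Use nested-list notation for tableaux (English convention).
[[1, 2, 5], [3], [4]]

5 is larger than every entry of row 1, so it is appended to row 1. The new tableau is [[1, 2, 5], [3], [4]].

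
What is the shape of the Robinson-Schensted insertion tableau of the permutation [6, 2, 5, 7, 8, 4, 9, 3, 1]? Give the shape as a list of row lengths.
RSK row insertion gives P = [[1, 3, 7, 8, 9], [2], [4], [5], [6]], which has shape [5, 1, 1, 1, 1].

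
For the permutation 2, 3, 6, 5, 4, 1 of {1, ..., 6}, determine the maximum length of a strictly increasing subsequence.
3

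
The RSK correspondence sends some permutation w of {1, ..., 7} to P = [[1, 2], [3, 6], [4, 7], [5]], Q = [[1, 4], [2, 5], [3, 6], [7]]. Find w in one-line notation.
Reverse the RSK construction: for i from n down to 1, find the cell of Q containing i, remove the entry at that cell from P, and reverse-bump it up through P; the value ejected from row 1 is w(i).

Step i=7: Q has 7 at row 4, column 1; remove 5 from row 4 of P and reverse-bump: 5 enters row 3 and ejects 4; 4 enters row 2 and ejects 3; 3 enters row 1 and ejects 2. So w(7) = 2. P is now [[1, 3], [4, 6], [5, 7]].
Step i=6: Q has 6 at row 3, column 2; remove 7 from row 3 of P and reverse-bump: 7 enters row 2 and ejects 6; 6 enters row 1 and ejects 3. So w(6) = 3. P is now [[1, 6], [4, 7], [5]].
Step i=5: Q has 5 at row 2, column 2; remove 7 from row 2 of P and reverse-bump: 7 enters row 1 and ejects 6. So w(5) = 6. P is now [[1, 7], [4], [5]].
Step i=4: Q has 4 at row 1, column 2; remove that cell from P, ejecting 7. So w(4) = 7. P is now [[1], [4], [5]].
Step i=3: Q has 3 at row 3, column 1; remove 5 from row 3 of P and reverse-bump: 5 enters row 2 and ejects 4; 4 enters row 1 and ejects 1. So w(3) = 1. P is now [[4], [5]].
Step i=2: Q has 2 at row 2, column 1; remove 5 from row 2 of P and reverse-bump: 5 enters row 1 and ejects 4. So w(2) = 4. P is now [[5]].
Step i=1: Q has 1 at row 1, column 1; remove that cell from P, ejecting 5. So w(1) = 5. P is now [].

So w = 5 4 1 7 6 3 2.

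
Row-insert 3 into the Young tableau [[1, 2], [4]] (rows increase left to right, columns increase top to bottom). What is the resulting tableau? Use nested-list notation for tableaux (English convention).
3 is larger than every entry of row 1, so it is appended to row 1. The new tableau is [[1, 2, 3], [4]].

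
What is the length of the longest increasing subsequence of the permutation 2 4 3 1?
2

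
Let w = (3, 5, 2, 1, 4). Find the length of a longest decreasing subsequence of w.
3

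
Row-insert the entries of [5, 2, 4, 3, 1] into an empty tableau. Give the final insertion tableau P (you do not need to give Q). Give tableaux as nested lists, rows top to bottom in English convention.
Insert 5: appended to row 1. P = [[5]].
Insert 2: 2 bumps 5 from row 1; 5 starts row 2. P = [[2], [5]].
Insert 4: appended to row 1. P = [[2, 4], [5]].
Insert 3: 3 bumps 4 from row 1; 4 bumps 5 from row 2; 5 starts row 3. P = [[2, 3], [4], [5]].
Insert 1: 1 bumps 2 from row 1; 2 bumps 4 from row 2; 4 bumps 5 from row 3; 5 starts row 4. P = [[1, 3], [2], [4], [5]].

So P = [[1, 3], [2], [4], [5]].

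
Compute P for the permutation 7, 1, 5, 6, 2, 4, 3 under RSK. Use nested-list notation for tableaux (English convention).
After inserting 7: P = [[7]].
After inserting 1: P = [[1], [7]].
After inserting 5: P = [[1, 5], [7]].
After inserting 6: P = [[1, 5, 6], [7]].
After inserting 2: P = [[1, 2, 6], [5], [7]].
After inserting 4: P = [[1, 2, 4], [5, 6], [7]].
After inserting 3: P = [[1, 2, 3], [4, 6], [5], [7]].

So P = [[1, 2, 3], [4, 6], [5], [7]].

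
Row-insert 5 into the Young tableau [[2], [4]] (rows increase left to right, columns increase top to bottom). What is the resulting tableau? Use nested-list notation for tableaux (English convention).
5 is larger than every entry of row 1, so it is appended to row 1. The new tableau is [[2, 5], [4]].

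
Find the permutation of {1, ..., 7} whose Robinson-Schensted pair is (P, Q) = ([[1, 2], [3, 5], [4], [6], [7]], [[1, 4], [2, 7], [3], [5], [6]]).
7 6 4 5 3 1 2

Reverse the RSK construction: for i from n down to 1, find the cell of Q containing i, remove the entry at that cell from P, and reverse-bump it up through P; the value ejected from row 1 is w(i).

Step i=7: Q has 7 at row 2, column 2; remove 5 from row 2 of P and reverse-bump: 5 enters row 1 and ejects 2. So w(7) = 2. P is now [[1, 5], [3], [4], [6], [7]].
Step i=6: Q has 6 at row 5, column 1; remove 7 from row 5 of P and reverse-bump: 7 enters row 4 and ejects 6; 6 enters row 3 and ejects 4; 4 enters row 2 and ejects 3; 3 enters row 1 and ejects 1. So w(6) = 1. P is now [[3, 5], [4], [6], [7]].
Step i=5: Q has 5 at row 4, column 1; remove 7 from row 4 of P and reverse-bump: 7 enters row 3 and ejects 6; 6 enters row 2 and ejects 4; 4 enters row 1 and ejects 3. So w(5) = 3. P is now [[4, 5], [6], [7]].
Step i=4: Q has 4 at row 1, column 2; remove that cell from P, ejecting 5. So w(4) = 5. P is now [[4], [6], [7]].
Step i=3: Q has 3 at row 3, column 1; remove 7 from row 3 of P and reverse-bump: 7 enters row 2 and ejects 6; 6 enters row 1 and ejects 4. So w(3) = 4. P is now [[6], [7]].
Step i=2: Q has 2 at row 2, column 1; remove 7 from row 2 of P and reverse-bump: 7 enters row 1 and ejects 6. So w(2) = 6. P is now [[7]].
Step i=1: Q has 1 at row 1, column 1; remove that cell from P, ejecting 7. So w(1) = 7. P is now [].

So w = 7 6 4 5 3 1 2.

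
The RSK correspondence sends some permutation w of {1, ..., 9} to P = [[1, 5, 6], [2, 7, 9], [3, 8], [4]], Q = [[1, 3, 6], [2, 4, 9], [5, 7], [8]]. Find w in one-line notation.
Reverse RSK: for i = n, n-1, ..., 1, locate i in Q, remove the corresponding corner cell from P, and reverse-bump its entry up through P; the value ejected from row 1 is w(i).

So w = 4 3 8 7 2 9 5 1 6.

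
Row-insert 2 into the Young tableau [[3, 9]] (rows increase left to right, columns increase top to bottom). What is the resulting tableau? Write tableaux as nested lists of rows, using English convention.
[[2, 9], [3]]

In row 1, 2 replaces 3 (the leftmost entry greater than 2); 3 is bumped to row 2. 3 starts a new row 2. The new tableau is [[2, 9], [3]].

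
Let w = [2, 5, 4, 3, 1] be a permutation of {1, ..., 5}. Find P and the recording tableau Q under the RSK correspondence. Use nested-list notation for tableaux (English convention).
Insert each entry of the permutation into P by Schensted row insertion, recording in Q the position of each new cell.

After inserting 2: P = [[2]].
After inserting 5: P = [[2, 5]].
After inserting 4: P = [[2, 4], [5]].
After inserting 3: P = [[2, 3], [4], [5]].
After inserting 1: P = [[1, 3], [2], [4], [5]].

So P = [[1, 3], [2], [4], [5]], Q = [[1, 2], [3], [4], [5]].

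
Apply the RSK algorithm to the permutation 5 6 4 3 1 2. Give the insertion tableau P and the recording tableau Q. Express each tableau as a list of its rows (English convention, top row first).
P = [[1, 2], [3, 6], [4], [5]], Q = [[1, 2], [3, 6], [4], [5]]

Insert each entry of the permutation into P by Schensted row insertion, recording in Q the position of each new cell.

Insert 5: appended to row 1. P = [[5]].
Insert 6: appended to row 1. P = [[5, 6]].
Insert 4: 4 bumps 5 from row 1; 5 starts row 2. P = [[4, 6], [5]].
Insert 3: 3 bumps 4 from row 1; 4 bumps 5 from row 2; 5 starts row 3. P = [[3, 6], [4], [5]].
Insert 1: 1 bumps 3 from row 1; 3 bumps 4 from row 2; 4 bumps 5 from row 3; 5 starts row 4. P = [[1, 6], [3], [4], [5]].
Insert 2: 2 bumps 6 from row 1; 6 appends to row 2. P = [[1, 2], [3, 6], [4], [5]].

So P = [[1, 2], [3, 6], [4], [5]], Q = [[1, 2], [3, 6], [4], [5]].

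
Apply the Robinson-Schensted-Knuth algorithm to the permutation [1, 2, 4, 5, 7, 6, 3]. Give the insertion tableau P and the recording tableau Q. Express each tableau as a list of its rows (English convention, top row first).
P = [[1, 2, 3, 5, 6], [4], [7]], Q = [[1, 2, 3, 4, 5], [6], [7]]

Insert each entry of the permutation into P by Schensted row insertion, recording in Q the position of each new cell.

After inserting 1: P = [[1]].
After inserting 2: P = [[1, 2]].
After inserting 4: P = [[1, 2, 4]].
After inserting 5: P = [[1, 2, 4, 5]].
After inserting 7: P = [[1, 2, 4, 5, 7]].
After inserting 6: P = [[1, 2, 4, 5, 6], [7]].
After inserting 3: P = [[1, 2, 3, 5, 6], [4], [7]].

So P = [[1, 2, 3, 5, 6], [4], [7]], Q = [[1, 2, 3, 4, 5], [6], [7]].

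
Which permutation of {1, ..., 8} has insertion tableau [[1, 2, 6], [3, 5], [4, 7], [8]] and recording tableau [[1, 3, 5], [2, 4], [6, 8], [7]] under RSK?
4 3 8 5 7 6 1 2

Reverse the RSK construction: for i from n down to 1, find the cell of Q containing i, remove the entry at that cell from P, and reverse-bump it up through P; the value ejected from row 1 is w(i).

Step i=8: Q has 8 at row 3, column 2; remove 7 from row 3 of P and reverse-bump: 7 enters row 2 and ejects 5; 5 enters row 1 and ejects 2. So w(8) = 2. P is now [[1, 5, 6], [3, 7], [4], [8]].
Step i=7: Q has 7 at row 4, column 1; remove 8 from row 4 of P and reverse-bump: 8 enters row 3 and ejects 4; 4 enters row 2 and ejects 3; 3 enters row 1 and ejects 1. So w(7) = 1. P is now [[3, 5, 6], [4, 7], [8]].
Step i=6: Q has 6 at row 3, column 1; remove 8 from row 3 of P and reverse-bump: 8 enters row 2 and ejects 7; 7 enters row 1 and ejects 6. So w(6) = 6. P is now [[3, 5, 7], [4, 8]].
Step i=5: Q has 5 at row 1, column 3; remove that cell from P, ejecting 7. So w(5) = 7. P is now [[3, 5], [4, 8]].
Step i=4: Q has 4 at row 2, column 2; remove 8 from row 2 of P and reverse-bump: 8 enters row 1 and ejects 5. So w(4) = 5. P is now [[3, 8], [4]].
Step i=3: Q has 3 at row 1, column 2; remove that cell from P, ejecting 8. So w(3) = 8. P is now [[3], [4]].
Step i=2: Q has 2 at row 2, column 1; remove 4 from row 2 of P and reverse-bump: 4 enters row 1 and ejects 3. So w(2) = 3. P is now [[4]].
Step i=1: Q has 1 at row 1, column 1; remove that cell from P, ejecting 4. So w(1) = 4. P is now [].

So w = 4 3 8 5 7 6 1 2.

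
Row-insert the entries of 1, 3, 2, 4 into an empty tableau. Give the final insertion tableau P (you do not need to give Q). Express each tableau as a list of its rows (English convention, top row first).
Insert 1: appended to row 1. P = [[1]].
Insert 3: appended to row 1. P = [[1, 3]].
Insert 2: 2 bumps 3 from row 1; 3 starts row 2. P = [[1, 2], [3]].
Insert 4: appended to row 1. P = [[1, 2, 4], [3]].

So P = [[1, 2, 4], [3]].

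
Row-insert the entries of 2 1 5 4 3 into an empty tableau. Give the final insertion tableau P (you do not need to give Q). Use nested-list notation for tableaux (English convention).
Insert 2: appended to row 1. P = [[2]].
Insert 1: 1 bumps 2 from row 1; 2 starts row 2. P = [[1], [2]].
Insert 5: appended to row 1. P = [[1, 5], [2]].
Insert 4: 4 bumps 5 from row 1; 5 appends to row 2. P = [[1, 4], [2, 5]].
Insert 3: 3 bumps 4 from row 1; 4 bumps 5 from row 2; 5 starts row 3. P = [[1, 3], [2, 4], [5]].

So P = [[1, 3], [2, 4], [5]].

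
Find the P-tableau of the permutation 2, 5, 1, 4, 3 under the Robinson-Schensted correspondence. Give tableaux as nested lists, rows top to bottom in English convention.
P = [[1, 3], [2, 4], [5]]

Insert 2: appended to row 1. P = [[2]].
Insert 5: appended to row 1. P = [[2, 5]].
Insert 1: 1 bumps 2 from row 1; 2 starts row 2. P = [[1, 5], [2]].
Insert 4: 4 bumps 5 from row 1; 5 appends to row 2. P = [[1, 4], [2, 5]].
Insert 3: 3 bumps 4 from row 1; 4 bumps 5 from row 2; 5 starts row 3. P = [[1, 3], [2, 4], [5]].

So P = [[1, 3], [2, 4], [5]].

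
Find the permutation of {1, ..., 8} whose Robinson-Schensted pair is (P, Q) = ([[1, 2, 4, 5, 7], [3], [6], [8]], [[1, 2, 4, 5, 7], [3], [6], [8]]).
1 8 3 4 6 5 7 2

Reverse RSK: for i = n, n-1, ..., 1, locate i in Q, remove the corresponding corner cell from P, and reverse-bump its entry up through P; the value ejected from row 1 is w(i).

So w = 1 8 3 4 6 5 7 2.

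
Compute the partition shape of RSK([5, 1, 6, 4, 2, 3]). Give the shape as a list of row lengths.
[3, 2, 1]

Row-insert each entry into an empty tableau.

After inserting 5: P = [[5]].
After inserting 1: P = [[1], [5]].
After inserting 6: P = [[1, 6], [5]].
After inserting 4: P = [[1, 4], [5, 6]].
After inserting 2: P = [[1, 2], [4, 6], [5]].
After inserting 3: P = [[1, 2, 3], [4, 6], [5]].

The final insertion tableau P = [[1, 2, 3], [4, 6], [5]] has shape [3, 2, 1].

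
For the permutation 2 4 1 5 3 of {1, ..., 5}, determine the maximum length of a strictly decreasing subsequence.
2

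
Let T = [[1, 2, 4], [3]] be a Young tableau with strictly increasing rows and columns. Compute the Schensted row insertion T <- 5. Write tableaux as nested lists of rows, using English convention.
[[1, 2, 4, 5], [3]]

5 is larger than every entry of row 1, so it is appended to row 1. The new tableau is [[1, 2, 4, 5], [3]].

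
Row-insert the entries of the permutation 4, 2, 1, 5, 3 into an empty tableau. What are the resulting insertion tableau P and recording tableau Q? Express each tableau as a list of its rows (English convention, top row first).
Insert each entry of the permutation into P by Schensted row insertion, recording in Q the position of each new cell.

Insert 4: appended to row 1. P = [[4]], Q = [[1]].
Insert 2: 2 bumps 4 from row 1; 4 starts row 2. P = [[2], [4]], Q = [[1], [2]].
Insert 1: 1 bumps 2 from row 1; 2 bumps 4 from row 2; 4 starts row 3. P = [[1], [2], [4]], Q = [[1], [2], [3]].
Insert 5: appended to row 1. P = [[1, 5], [2], [4]], Q = [[1, 4], [2], [3]].
Insert 3: 3 bumps 5 from row 1; 5 appends to row 2. P = [[1, 3], [2, 5], [4]], Q = [[1, 4], [2, 5], [3]].

So P = [[1, 3], [2, 5], [4]], Q = [[1, 4], [2, 5], [3]].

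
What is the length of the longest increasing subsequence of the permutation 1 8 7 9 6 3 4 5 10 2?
5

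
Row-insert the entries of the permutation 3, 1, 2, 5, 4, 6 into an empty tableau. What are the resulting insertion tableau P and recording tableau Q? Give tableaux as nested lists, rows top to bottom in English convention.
Insert each entry of the permutation into P by Schensted row insertion, recording in Q the position of each new cell.

After inserting 3: P = [[3]].
After inserting 1: P = [[1], [3]].
After inserting 2: P = [[1, 2], [3]].
After inserting 5: P = [[1, 2, 5], [3]].
After inserting 4: P = [[1, 2, 4], [3, 5]].
After inserting 6: P = [[1, 2, 4, 6], [3, 5]].

So P = [[1, 2, 4, 6], [3, 5]], Q = [[1, 3, 4, 6], [2, 5]].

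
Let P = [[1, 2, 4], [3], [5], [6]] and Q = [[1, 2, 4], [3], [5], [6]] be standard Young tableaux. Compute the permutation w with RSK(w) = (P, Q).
Reverse the RSK construction: for i from n down to 1, find the cell of Q containing i, remove the entry at that cell from P, and reverse-bump it up through P; the value ejected from row 1 is w(i).

Step i=6: Q has 6 at row 4, column 1; remove 6 from row 4 of P and reverse-bump: 6 enters row 3 and ejects 5; 5 enters row 2 and ejects 3; 3 enters row 1 and ejects 2. So w(6) = 2. P is now [[1, 3, 4], [5], [6]].
Step i=5: Q has 5 at row 3, column 1; remove 6 from row 3 of P and reverse-bump: 6 enters row 2 and ejects 5; 5 enters row 1 and ejects 4. So w(5) = 4. P is now [[1, 3, 5], [6]].
Step i=4: Q has 4 at row 1, column 3; remove that cell from P, ejecting 5. So w(4) = 5. P is now [[1, 3], [6]].
Step i=3: Q has 3 at row 2, column 1; remove 6 from row 2 of P and reverse-bump: 6 enters row 1 and ejects 3. So w(3) = 3. P is now [[1, 6]].
Step i=2: Q has 2 at row 1, column 2; remove that cell from P, ejecting 6. So w(2) = 6. P is now [[1]].
Step i=1: Q has 1 at row 1, column 1; remove that cell from P, ejecting 1. So w(1) = 1. P is now [].

So w = 1 6 3 5 4 2.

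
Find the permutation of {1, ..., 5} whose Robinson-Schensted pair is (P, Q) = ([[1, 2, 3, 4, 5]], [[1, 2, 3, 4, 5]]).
Reverse the RSK construction: for i from n down to 1, find the cell of Q containing i, remove the entry at that cell from P, and reverse-bump it up through P; the value ejected from row 1 is w(i).

Step i=5: Q has 5 at row 1, column 5; remove that cell from P, ejecting 5. So w(5) = 5. P is now [[1, 2, 3, 4]].
Step i=4: Q has 4 at row 1, column 4; remove that cell from P, ejecting 4. So w(4) = 4. P is now [[1, 2, 3]].
Step i=3: Q has 3 at row 1, column 3; remove that cell from P, ejecting 3. So w(3) = 3. P is now [[1, 2]].
Step i=2: Q has 2 at row 1, column 2; remove that cell from P, ejecting 2. So w(2) = 2. P is now [[1]].
Step i=1: Q has 1 at row 1, column 1; remove that cell from P, ejecting 1. So w(1) = 1. P is now [].

So w = 1 2 3 4 5.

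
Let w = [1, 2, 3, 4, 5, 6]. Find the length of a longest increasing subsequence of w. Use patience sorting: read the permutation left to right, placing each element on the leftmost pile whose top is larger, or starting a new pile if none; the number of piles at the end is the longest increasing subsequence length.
6

1: new pile. tops = [1]
2: new pile. tops = [1, 2]
3: new pile. tops = [1, 2, 3]
4: new pile. tops = [1, 2, 3, 4]
5: new pile. tops = [1, 2, 3, 4, 5]
6: new pile. tops = [1, 2, 3, 4, 5, 6]

6 piles, so the longest increasing subsequence has length 6.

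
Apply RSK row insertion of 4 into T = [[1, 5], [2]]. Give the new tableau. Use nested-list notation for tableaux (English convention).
In row 1, 4 replaces 5 (the leftmost entry greater than 4); 5 is bumped to row 2. 5 is appended to row 2. The new tableau is [[1, 4], [2, 5]].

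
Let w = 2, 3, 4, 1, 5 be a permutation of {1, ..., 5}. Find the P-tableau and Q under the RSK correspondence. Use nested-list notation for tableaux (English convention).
P = [[1, 3, 4, 5], [2]], Q = [[1, 2, 3, 5], [4]]

Insert each entry of the permutation into P by Schensted row insertion, recording in Q the position of each new cell.

Insert 2: appended to row 1. P = [[2]].
Insert 3: appended to row 1. P = [[2, 3]].
Insert 4: appended to row 1. P = [[2, 3, 4]].
Insert 1: 1 bumps 2 from row 1; 2 starts row 2. P = [[1, 3, 4], [2]].
Insert 5: appended to row 1. P = [[1, 3, 4, 5], [2]].

So P = [[1, 3, 4, 5], [2]], Q = [[1, 2, 3, 5], [4]].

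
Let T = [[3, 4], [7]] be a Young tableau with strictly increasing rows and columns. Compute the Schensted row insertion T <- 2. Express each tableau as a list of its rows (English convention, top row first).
[[2, 4], [3], [7]]

In row 1, 2 replaces 3 (the leftmost entry greater than 2); 3 is bumped to row 2. In row 2, 3 replaces 7 (the leftmost entry greater than 3); 7 is bumped to row 3. 7 starts a new row 3. The new tableau is [[2, 4], [3], [7]].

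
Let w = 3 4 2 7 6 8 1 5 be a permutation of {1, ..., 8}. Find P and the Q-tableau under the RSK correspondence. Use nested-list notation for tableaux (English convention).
P = [[1, 4, 5, 8], [2, 6], [3, 7]], Q = [[1, 2, 4, 6], [3, 5], [7, 8]]

Insert each entry of the permutation into P by Schensted row insertion, recording in Q the position of each new cell.

After inserting 3: P = [[3]].
After inserting 4: P = [[3, 4]].
After inserting 2: P = [[2, 4], [3]].
After inserting 7: P = [[2, 4, 7], [3]].
After inserting 6: P = [[2, 4, 6], [3, 7]].
After inserting 8: P = [[2, 4, 6, 8], [3, 7]].
After inserting 1: P = [[1, 4, 6, 8], [2, 7], [3]].
After inserting 5: P = [[1, 4, 5, 8], [2, 6], [3, 7]].

So P = [[1, 4, 5, 8], [2, 6], [3, 7]], Q = [[1, 2, 4, 6], [3, 5], [7, 8]].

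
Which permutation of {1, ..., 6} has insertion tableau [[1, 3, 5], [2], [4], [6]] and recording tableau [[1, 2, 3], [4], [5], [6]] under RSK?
Reverse the RSK construction: for i from n down to 1, find the cell of Q containing i, remove the entry at that cell from P, and reverse-bump it up through P; the value ejected from row 1 is w(i).

Step i=6: Q has 6 at row 4, column 1; remove 6 from row 4 of P and reverse-bump: 6 enters row 3 and ejects 4; 4 enters row 2 and ejects 2; 2 enters row 1 and ejects 1. So w(6) = 1. P is now [[2, 3, 5], [4], [6]].
Step i=5: Q has 5 at row 3, column 1; remove 6 from row 3 of P and reverse-bump: 6 enters row 2 and ejects 4; 4 enters row 1 and ejects 3. So w(5) = 3. P is now [[2, 4, 5], [6]].
Step i=4: Q has 4 at row 2, column 1; remove 6 from row 2 of P and reverse-bump: 6 enters row 1 and ejects 5. So w(4) = 5. P is now [[2, 4, 6]].
Step i=3: Q has 3 at row 1, column 3; remove that cell from P, ejecting 6. So w(3) = 6. P is now [[2, 4]].
Step i=2: Q has 2 at row 1, column 2; remove that cell from P, ejecting 4. So w(2) = 4. P is now [[2]].
Step i=1: Q has 1 at row 1, column 1; remove that cell from P, ejecting 2. So w(1) = 2. P is now [].

So w = 2 4 6 5 3 1.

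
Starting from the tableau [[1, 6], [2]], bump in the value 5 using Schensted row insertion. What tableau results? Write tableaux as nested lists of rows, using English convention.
[[1, 5], [2, 6]]

In row 1, 5 replaces 6 (the leftmost entry greater than 5); 6 is bumped to row 2. 6 is appended to row 2. The new tableau is [[1, 5], [2, 6]].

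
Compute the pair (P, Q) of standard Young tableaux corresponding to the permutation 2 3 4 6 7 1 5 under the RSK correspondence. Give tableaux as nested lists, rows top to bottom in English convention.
Insert each entry of the permutation into P by Schensted row insertion, recording in Q the position of each new cell.

Insert 2: appended to row 1. P = [[2]].
Insert 3: appended to row 1. P = [[2, 3]].
Insert 4: appended to row 1. P = [[2, 3, 4]].
Insert 6: appended to row 1. P = [[2, 3, 4, 6]].
Insert 7: appended to row 1. P = [[2, 3, 4, 6, 7]].
Insert 1: 1 bumps 2 from row 1; 2 starts row 2. P = [[1, 3, 4, 6, 7], [2]].
Insert 5: 5 bumps 6 from row 1; 6 appends to row 2. P = [[1, 3, 4, 5, 7], [2, 6]].

So P = [[1, 3, 4, 5, 7], [2, 6]], Q = [[1, 2, 3, 4, 5], [6, 7]].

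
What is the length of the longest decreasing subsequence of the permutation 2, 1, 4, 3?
2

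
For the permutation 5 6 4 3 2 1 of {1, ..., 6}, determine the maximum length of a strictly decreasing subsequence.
5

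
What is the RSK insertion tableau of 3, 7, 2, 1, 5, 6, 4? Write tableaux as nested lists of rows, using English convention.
P = [[1, 4, 6], [2, 5], [3, 7]]

Insert 3: appended to row 1. P = [[3]].
Insert 7: appended to row 1. P = [[3, 7]].
Insert 2: 2 bumps 3 from row 1; 3 starts row 2. P = [[2, 7], [3]].
Insert 1: 1 bumps 2 from row 1; 2 bumps 3 from row 2; 3 starts row 3. P = [[1, 7], [2], [3]].
Insert 5: 5 bumps 7 from row 1; 7 appends to row 2. P = [[1, 5], [2, 7], [3]].
Insert 6: appended to row 1. P = [[1, 5, 6], [2, 7], [3]].
Insert 4: 4 bumps 5 from row 1; 5 bumps 7 from row 2; 7 appends to row 3. P = [[1, 4, 6], [2, 5], [3, 7]].

So P = [[1, 4, 6], [2, 5], [3, 7]].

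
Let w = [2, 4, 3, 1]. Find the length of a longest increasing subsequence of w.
2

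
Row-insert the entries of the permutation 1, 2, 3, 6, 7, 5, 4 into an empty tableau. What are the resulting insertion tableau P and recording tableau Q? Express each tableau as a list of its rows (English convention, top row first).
P = [[1, 2, 3, 4, 7], [5], [6]], Q = [[1, 2, 3, 4, 5], [6], [7]]

Insert each entry of the permutation into P by Schensted row insertion, recording in Q the position of each new cell.

Insert 1: appended to row 1. P = [[1]].
Insert 2: appended to row 1. P = [[1, 2]].
Insert 3: appended to row 1. P = [[1, 2, 3]].
Insert 6: appended to row 1. P = [[1, 2, 3, 6]].
Insert 7: appended to row 1. P = [[1, 2, 3, 6, 7]].
Insert 5: 5 bumps 6 from row 1; 6 starts row 2. P = [[1, 2, 3, 5, 7], [6]].
Insert 4: 4 bumps 5 from row 1; 5 bumps 6 from row 2; 6 starts row 3. P = [[1, 2, 3, 4, 7], [5], [6]].

So P = [[1, 2, 3, 4, 7], [5], [6]], Q = [[1, 2, 3, 4, 5], [6], [7]].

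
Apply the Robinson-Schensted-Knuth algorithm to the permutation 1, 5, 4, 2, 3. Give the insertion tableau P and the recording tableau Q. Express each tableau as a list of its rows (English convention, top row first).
Insert each entry of the permutation into P by Schensted row insertion, recording in Q the position of each new cell.

Insert 1: appended to row 1. P = [[1]], Q = [[1]].
Insert 5: appended to row 1. P = [[1, 5]], Q = [[1, 2]].
Insert 4: 4 bumps 5 from row 1; 5 starts row 2. P = [[1, 4], [5]], Q = [[1, 2], [3]].
Insert 2: 2 bumps 4 from row 1; 4 bumps 5 from row 2; 5 starts row 3. P = [[1, 2], [4], [5]], Q = [[1, 2], [3], [4]].
Insert 3: appended to row 1. P = [[1, 2, 3], [4], [5]], Q = [[1, 2, 5], [3], [4]].

So P = [[1, 2, 3], [4], [5]], Q = [[1, 2, 5], [3], [4]].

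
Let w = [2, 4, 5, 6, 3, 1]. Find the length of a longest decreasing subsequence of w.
3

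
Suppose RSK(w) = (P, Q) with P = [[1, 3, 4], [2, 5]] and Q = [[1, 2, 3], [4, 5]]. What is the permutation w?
2 3 5 1 4

Reverse the RSK construction: for i from n down to 1, find the cell of Q containing i, remove the entry at that cell from P, and reverse-bump it up through P; the value ejected from row 1 is w(i).

Step i=5: Q has 5 at row 2, column 2; remove 5 from row 2 of P and reverse-bump: 5 enters row 1 and ejects 4. So w(5) = 4. P is now [[1, 3, 5], [2]].
Step i=4: Q has 4 at row 2, column 1; remove 2 from row 2 of P and reverse-bump: 2 enters row 1 and ejects 1. So w(4) = 1. P is now [[2, 3, 5]].
Step i=3: Q has 3 at row 1, column 3; remove that cell from P, ejecting 5. So w(3) = 5. P is now [[2, 3]].
Step i=2: Q has 2 at row 1, column 2; remove that cell from P, ejecting 3. So w(2) = 3. P is now [[2]].
Step i=1: Q has 1 at row 1, column 1; remove that cell from P, ejecting 2. So w(1) = 2. P is now [].

So w = 2 3 5 1 4.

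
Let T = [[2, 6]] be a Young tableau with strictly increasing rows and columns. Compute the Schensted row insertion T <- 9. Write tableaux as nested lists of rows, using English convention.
9 is larger than every entry of row 1, so it is appended to row 1. The new tableau is [[2, 6, 9]].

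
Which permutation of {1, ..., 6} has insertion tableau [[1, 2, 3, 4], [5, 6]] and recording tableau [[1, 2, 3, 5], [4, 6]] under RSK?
1 2 5 3 6 4

Reverse the RSK construction: for i from n down to 1, find the cell of Q containing i, remove the entry at that cell from P, and reverse-bump it up through P; the value ejected from row 1 is w(i).

Step i=6: Q has 6 at row 2, column 2; remove 6 from row 2 of P and reverse-bump: 6 enters row 1 and ejects 4. So w(6) = 4. P is now [[1, 2, 3, 6], [5]].
Step i=5: Q has 5 at row 1, column 4; remove that cell from P, ejecting 6. So w(5) = 6. P is now [[1, 2, 3], [5]].
Step i=4: Q has 4 at row 2, column 1; remove 5 from row 2 of P and reverse-bump: 5 enters row 1 and ejects 3. So w(4) = 3. P is now [[1, 2, 5]].
Step i=3: Q has 3 at row 1, column 3; remove that cell from P, ejecting 5. So w(3) = 5. P is now [[1, 2]].
Step i=2: Q has 2 at row 1, column 2; remove that cell from P, ejecting 2. So w(2) = 2. P is now [[1]].
Step i=1: Q has 1 at row 1, column 1; remove that cell from P, ejecting 1. So w(1) = 1. P is now [].

So w = 1 2 5 3 6 4.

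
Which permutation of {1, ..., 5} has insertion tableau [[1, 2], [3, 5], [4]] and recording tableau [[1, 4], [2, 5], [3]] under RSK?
Reverse the RSK construction: for i from n down to 1, find the cell of Q containing i, remove the entry at that cell from P, and reverse-bump it up through P; the value ejected from row 1 is w(i).

Step i=5: Q has 5 at row 2, column 2; remove 5 from row 2 of P and reverse-bump: 5 enters row 1 and ejects 2. So w(5) = 2. P is now [[1, 5], [3], [4]].
Step i=4: Q has 4 at row 1, column 2; remove that cell from P, ejecting 5. So w(4) = 5. P is now [[1], [3], [4]].
Step i=3: Q has 3 at row 3, column 1; remove 4 from row 3 of P and reverse-bump: 4 enters row 2 and ejects 3; 3 enters row 1 and ejects 1. So w(3) = 1. P is now [[3], [4]].
Step i=2: Q has 2 at row 2, column 1; remove 4 from row 2 of P and reverse-bump: 4 enters row 1 and ejects 3. So w(2) = 3. P is now [[4]].
Step i=1: Q has 1 at row 1, column 1; remove that cell from P, ejecting 4. So w(1) = 4. P is now [].

So w = 4 3 1 5 2.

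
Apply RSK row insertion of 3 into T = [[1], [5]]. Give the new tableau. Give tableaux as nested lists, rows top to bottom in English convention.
[[1, 3], [5]]

3 is larger than every entry of row 1, so it is appended to row 1. The new tableau is [[1, 3], [5]].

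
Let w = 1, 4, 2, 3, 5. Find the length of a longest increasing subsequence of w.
4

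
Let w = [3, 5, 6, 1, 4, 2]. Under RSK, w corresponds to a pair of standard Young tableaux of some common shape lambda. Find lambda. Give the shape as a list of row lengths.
[3, 2, 1]

Row-insert each entry into an empty tableau.

After inserting 3: P = [[3]].
After inserting 5: P = [[3, 5]].
After inserting 6: P = [[3, 5, 6]].
After inserting 1: P = [[1, 5, 6], [3]].
After inserting 4: P = [[1, 4, 6], [3, 5]].
After inserting 2: P = [[1, 2, 6], [3, 4], [5]].

The final insertion tableau P = [[1, 2, 6], [3, 4], [5]] has shape [3, 2, 1].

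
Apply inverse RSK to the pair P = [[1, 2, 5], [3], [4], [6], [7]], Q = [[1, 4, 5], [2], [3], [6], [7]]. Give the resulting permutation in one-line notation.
Reverse the RSK construction: for i from n down to 1, find the cell of Q containing i, remove the entry at that cell from P, and reverse-bump it up through P; the value ejected from row 1 is w(i).

Step i=7: Q has 7 at row 5, column 1; remove 7 from row 5 of P and reverse-bump: 7 enters row 4 and ejects 6; 6 enters row 3 and ejects 4; 4 enters row 2 and ejects 3; 3 enters row 1 and ejects 2. So w(7) = 2. P is now [[1, 3, 5], [4], [6], [7]].
Step i=6: Q has 6 at row 4, column 1; remove 7 from row 4 of P and reverse-bump: 7 enters row 3 and ejects 6; 6 enters row 2 and ejects 4; 4 enters row 1 and ejects 3. So w(6) = 3. P is now [[1, 4, 5], [6], [7]].
Step i=5: Q has 5 at row 1, column 3; remove that cell from P, ejecting 5. So w(5) = 5. P is now [[1, 4], [6], [7]].
Step i=4: Q has 4 at row 1, column 2; remove that cell from P, ejecting 4. So w(4) = 4. P is now [[1], [6], [7]].
Step i=3: Q has 3 at row 3, column 1; remove 7 from row 3 of P and reverse-bump: 7 enters row 2 and ejects 6; 6 enters row 1 and ejects 1. So w(3) = 1. P is now [[6], [7]].
Step i=2: Q has 2 at row 2, column 1; remove 7 from row 2 of P and reverse-bump: 7 enters row 1 and ejects 6. So w(2) = 6. P is now [[7]].
Step i=1: Q has 1 at row 1, column 1; remove that cell from P, ejecting 7. So w(1) = 7. P is now [].

So w = 7 6 1 4 5 3 2.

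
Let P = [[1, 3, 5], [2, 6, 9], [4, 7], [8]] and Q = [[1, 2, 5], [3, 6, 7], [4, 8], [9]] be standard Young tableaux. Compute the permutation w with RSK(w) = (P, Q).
Reverse the RSK construction: for i from n down to 1, find the cell of Q containing i, remove the entry at that cell from P, and reverse-bump it up through P; the value ejected from row 1 is w(i).

Step i=9: Q has 9 at row 4, column 1; remove 8 from row 4 of P and reverse-bump: 8 enters row 3 and ejects 7; 7 enters row 2 and ejects 6; 6 enters row 1 and ejects 5. So w(9) = 5. P is now [[1, 3, 6], [2, 7, 9], [4, 8]].
Step i=8: Q has 8 at row 3, column 2; remove 8 from row 3 of P and reverse-bump: 8 enters row 2 and ejects 7; 7 enters row 1 and ejects 6. So w(8) = 6. P is now [[1, 3, 7], [2, 8, 9], [4]].
Step i=7: Q has 7 at row 2, column 3; remove 9 from row 2 of P and reverse-bump: 9 enters row 1 and ejects 7. So w(7) = 7. P is now [[1, 3, 9], [2, 8], [4]].
Step i=6: Q has 6 at row 2, column 2; remove 8 from row 2 of P and reverse-bump: 8 enters row 1 and ejects 3. So w(6) = 3. P is now [[1, 8, 9], [2], [4]].
Step i=5: Q has 5 at row 1, column 3; remove that cell from P, ejecting 9. So w(5) = 9. P is now [[1, 8], [2], [4]].
Step i=4: Q has 4 at row 3, column 1; remove 4 from row 3 of P and reverse-bump: 4 enters row 2 and ejects 2; 2 enters row 1 and ejects 1. So w(4) = 1. P is now [[2, 8], [4]].
Step i=3: Q has 3 at row 2, column 1; remove 4 from row 2 of P and reverse-bump: 4 enters row 1 and ejects 2. So w(3) = 2. P is now [[4, 8]].
Step i=2: Q has 2 at row 1, column 2; remove that cell from P, ejecting 8. So w(2) = 8. P is now [[4]].
Step i=1: Q has 1 at row 1, column 1; remove that cell from P, ejecting 4. So w(1) = 4. P is now [].

So w = 4 8 2 1 9 3 7 6 5.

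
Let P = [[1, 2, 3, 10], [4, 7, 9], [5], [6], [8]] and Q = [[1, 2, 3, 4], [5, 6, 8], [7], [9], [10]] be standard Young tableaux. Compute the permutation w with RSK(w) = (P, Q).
6 8 9 10 1 7 2 5 4 3

Reverse RSK: for i = n, n-1, ..., 1, locate i in Q, remove the corresponding corner cell from P, and reverse-bump its entry up through P; the value ejected from row 1 is w(i).

So w = 6 8 9 10 1 7 2 5 4 3.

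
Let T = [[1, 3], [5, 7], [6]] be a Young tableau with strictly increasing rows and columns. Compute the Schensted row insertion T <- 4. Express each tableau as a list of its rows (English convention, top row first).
[[1, 3, 4], [5, 7], [6]]

4 is larger than every entry of row 1, so it is appended to row 1. The new tableau is [[1, 3, 4], [5, 7], [6]].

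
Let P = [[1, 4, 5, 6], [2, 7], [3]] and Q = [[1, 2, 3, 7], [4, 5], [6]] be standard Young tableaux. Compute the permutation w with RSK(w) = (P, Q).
3 4 7 2 5 1 6

Reverse the RSK construction: for i from n down to 1, find the cell of Q containing i, remove the entry at that cell from P, and reverse-bump it up through P; the value ejected from row 1 is w(i).

Step i=7: Q has 7 at row 1, column 4; remove that cell from P, ejecting 6. So w(7) = 6. P is now [[1, 4, 5], [2, 7], [3]].
Step i=6: Q has 6 at row 3, column 1; remove 3 from row 3 of P and reverse-bump: 3 enters row 2 and ejects 2; 2 enters row 1 and ejects 1. So w(6) = 1. P is now [[2, 4, 5], [3, 7]].
Step i=5: Q has 5 at row 2, column 2; remove 7 from row 2 of P and reverse-bump: 7 enters row 1 and ejects 5. So w(5) = 5. P is now [[2, 4, 7], [3]].
Step i=4: Q has 4 at row 2, column 1; remove 3 from row 2 of P and reverse-bump: 3 enters row 1 and ejects 2. So w(4) = 2. P is now [[3, 4, 7]].
Step i=3: Q has 3 at row 1, column 3; remove that cell from P, ejecting 7. So w(3) = 7. P is now [[3, 4]].
Step i=2: Q has 2 at row 1, column 2; remove that cell from P, ejecting 4. So w(2) = 4. P is now [[3]].
Step i=1: Q has 1 at row 1, column 1; remove that cell from P, ejecting 3. So w(1) = 3. P is now [].

So w = 3 4 7 2 5 1 6.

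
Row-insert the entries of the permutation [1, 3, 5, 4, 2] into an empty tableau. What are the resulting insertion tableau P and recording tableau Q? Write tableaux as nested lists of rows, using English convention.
P = [[1, 2, 4], [3], [5]], Q = [[1, 2, 3], [4], [5]]

Insert each entry of the permutation into P by Schensted row insertion, recording in Q the position of each new cell.

Insert 1: appended to row 1. P = [[1]].
Insert 3: appended to row 1. P = [[1, 3]].
Insert 5: appended to row 1. P = [[1, 3, 5]].
Insert 4: 4 bumps 5 from row 1; 5 starts row 2. P = [[1, 3, 4], [5]].
Insert 2: 2 bumps 3 from row 1; 3 bumps 5 from row 2; 5 starts row 3. P = [[1, 2, 4], [3], [5]].

So P = [[1, 2, 4], [3], [5]], Q = [[1, 2, 3], [4], [5]].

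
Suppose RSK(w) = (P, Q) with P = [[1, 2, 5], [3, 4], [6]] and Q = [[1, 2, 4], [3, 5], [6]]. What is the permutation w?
Reverse the RSK construction: for i from n down to 1, find the cell of Q containing i, remove the entry at that cell from P, and reverse-bump it up through P; the value ejected from row 1 is w(i).

Step i=6: Q has 6 at row 3, column 1; remove 6 from row 3 of P and reverse-bump: 6 enters row 2 and ejects 4; 4 enters row 1 and ejects 2. So w(6) = 2. P is now [[1, 4, 5], [3, 6]].
Step i=5: Q has 5 at row 2, column 2; remove 6 from row 2 of P and reverse-bump: 6 enters row 1 and ejects 5. So w(5) = 5. P is now [[1, 4, 6], [3]].
Step i=4: Q has 4 at row 1, column 3; remove that cell from P, ejecting 6. So w(4) = 6. P is now [[1, 4], [3]].
Step i=3: Q has 3 at row 2, column 1; remove 3 from row 2 of P and reverse-bump: 3 enters row 1 and ejects 1. So w(3) = 1. P is now [[3, 4]].
Step i=2: Q has 2 at row 1, column 2; remove that cell from P, ejecting 4. So w(2) = 4. P is now [[3]].
Step i=1: Q has 1 at row 1, column 1; remove that cell from P, ejecting 3. So w(1) = 3. P is now [].

So w = 3 4 1 6 5 2.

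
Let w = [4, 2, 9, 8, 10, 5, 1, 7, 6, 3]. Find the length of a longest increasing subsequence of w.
3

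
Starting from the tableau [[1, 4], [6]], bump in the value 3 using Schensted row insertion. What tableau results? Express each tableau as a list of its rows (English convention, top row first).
[[1, 3], [4], [6]]

In row 1, 3 replaces 4 (the leftmost entry greater than 3); 4 is bumped to row 2. In row 2, 4 replaces 6 (the leftmost entry greater than 4); 6 is bumped to row 3. 6 starts a new row 3. The new tableau is [[1, 3], [4], [6]].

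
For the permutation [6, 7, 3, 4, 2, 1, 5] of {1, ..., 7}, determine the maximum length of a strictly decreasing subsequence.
4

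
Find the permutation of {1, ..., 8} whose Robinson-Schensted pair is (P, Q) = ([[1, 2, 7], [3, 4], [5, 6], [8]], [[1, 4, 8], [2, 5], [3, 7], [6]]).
Reverse the RSK construction: for i from n down to 1, find the cell of Q containing i, remove the entry at that cell from P, and reverse-bump it up through P; the value ejected from row 1 is w(i).

Step i=8: Q has 8 at row 1, column 3; remove that cell from P, ejecting 7. So w(8) = 7. P is now [[1, 2], [3, 4], [5, 6], [8]].
Step i=7: Q has 7 at row 3, column 2; remove 6 from row 3 of P and reverse-bump: 6 enters row 2 and ejects 4; 4 enters row 1 and ejects 2. So w(7) = 2. P is now [[1, 4], [3, 6], [5], [8]].
Step i=6: Q has 6 at row 4, column 1; remove 8 from row 4 of P and reverse-bump: 8 enters row 3 and ejects 5; 5 enters row 2 and ejects 3; 3 enters row 1 and ejects 1. So w(6) = 1. P is now [[3, 4], [5, 6], [8]].
Step i=5: Q has 5 at row 2, column 2; remove 6 from row 2 of P and reverse-bump: 6 enters row 1 and ejects 4. So w(5) = 4. P is now [[3, 6], [5], [8]].
Step i=4: Q has 4 at row 1, column 2; remove that cell from P, ejecting 6. So w(4) = 6. P is now [[3], [5], [8]].
Step i=3: Q has 3 at row 3, column 1; remove 8 from row 3 of P and reverse-bump: 8 enters row 2 and ejects 5; 5 enters row 1 and ejects 3. So w(3) = 3. P is now [[5], [8]].
Step i=2: Q has 2 at row 2, column 1; remove 8 from row 2 of P and reverse-bump: 8 enters row 1 and ejects 5. So w(2) = 5. P is now [[8]].
Step i=1: Q has 1 at row 1, column 1; remove that cell from P, ejecting 8. So w(1) = 8. P is now [].

So w = 8 5 3 6 4 1 2 7.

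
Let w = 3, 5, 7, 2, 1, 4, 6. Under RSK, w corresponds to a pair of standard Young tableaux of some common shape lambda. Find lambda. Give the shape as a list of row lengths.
Row-insert each entry into an empty tableau.

After inserting 3: P = [[3]].
After inserting 5: P = [[3, 5]].
After inserting 7: P = [[3, 5, 7]].
After inserting 2: P = [[2, 5, 7], [3]].
After inserting 1: P = [[1, 5, 7], [2], [3]].
After inserting 4: P = [[1, 4, 7], [2, 5], [3]].
After inserting 6: P = [[1, 4, 6], [2, 5, 7], [3]].

The final insertion tableau P = [[1, 4, 6], [2, 5, 7], [3]] has shape [3, 3, 1].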